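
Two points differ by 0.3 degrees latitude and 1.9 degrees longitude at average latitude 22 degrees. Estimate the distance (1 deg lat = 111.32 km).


dlat_km = 0.3 * 111.32 = 33.396
dlon_km = 1.9 * 111.32 * cos(22) ≈ 196.107
dist = sqrt(33.396^2 + 196.107^2) ≈ 198.9 km

198.9 km


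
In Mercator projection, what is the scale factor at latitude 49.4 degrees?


SF = 1 / cos(49.4) = 1 / 0.650774 = 1.537

1.537


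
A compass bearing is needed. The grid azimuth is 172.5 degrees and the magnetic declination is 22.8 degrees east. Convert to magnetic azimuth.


magnetic azimuth = grid azimuth - declination (east +ve)
mag_az = 172.5 - 22.8 = 149.7 degrees

149.7 degrees


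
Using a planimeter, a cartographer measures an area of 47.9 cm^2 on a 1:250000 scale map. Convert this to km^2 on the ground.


ground_area = 47.9 * (250000/100)^2 = 299375000.0 m^2 = 299.375 km^2

299.375 km^2


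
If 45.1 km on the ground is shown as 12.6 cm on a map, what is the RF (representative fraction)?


ground = 45.1 km = 4510000 cm; RF denominator = ground / map = 4510000 / 12.6 ≈ 357937; RF = 1:357937

1:357937


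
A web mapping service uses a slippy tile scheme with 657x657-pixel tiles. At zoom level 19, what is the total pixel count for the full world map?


tiles per axis = 2^19 = 524288
total tiles = 524288^2 = 274877906944
pixels per axis = 524288 * 657 = 344457216
total pixels = 344457216^2 = 118650773654470656

118650773654470656 pixels


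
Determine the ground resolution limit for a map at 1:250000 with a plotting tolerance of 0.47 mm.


ground = 0.47 mm * 250000 / 1000 = 117.5 m

117.5 m


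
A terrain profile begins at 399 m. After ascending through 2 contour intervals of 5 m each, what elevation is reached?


elevation = 399 + 2 * 5 = 409 m

409 m


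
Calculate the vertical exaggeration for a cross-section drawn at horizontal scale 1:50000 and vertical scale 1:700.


VE = horizontal_scale / vertical_scale = 50000 / 700 ≈ 71.4

71.4x


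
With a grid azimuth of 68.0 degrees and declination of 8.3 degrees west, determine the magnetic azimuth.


magnetic azimuth = grid azimuth - declination (east +ve)
mag_az = 68.0 - -8.3 = 76.3 degrees

76.3 degrees


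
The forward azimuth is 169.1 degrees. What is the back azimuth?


back azimuth = (169.1 + 180) mod 360 = 349.1 degrees

349.1 degrees


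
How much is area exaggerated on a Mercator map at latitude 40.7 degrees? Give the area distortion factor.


area_distortion = 1/cos^2(40.7) = 1.74

1.74


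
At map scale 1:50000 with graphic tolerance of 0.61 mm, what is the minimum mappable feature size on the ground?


ground = 0.61 mm * 50000 / 1000 = 30.5 m

30.5 m


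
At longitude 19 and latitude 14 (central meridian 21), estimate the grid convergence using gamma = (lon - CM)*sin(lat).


gamma = (19 - 21) * sin(14) = -2 * 0.241922 = -0.484 degrees

-0.484 degrees


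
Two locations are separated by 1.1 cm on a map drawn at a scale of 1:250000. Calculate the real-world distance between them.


ground = 1.1 cm * 250000 / 100 = 2750.0 m = 2.75 km

2.75 km


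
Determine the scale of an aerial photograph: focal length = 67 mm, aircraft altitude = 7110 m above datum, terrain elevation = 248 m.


scale = f / (H - h) = 67 mm / 6862 m = 67 / 6862000 = 1:102418

1:102418


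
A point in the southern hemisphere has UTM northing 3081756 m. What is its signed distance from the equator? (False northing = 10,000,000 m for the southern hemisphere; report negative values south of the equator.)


For southern: actual = 3081756 - 10000000 = -6918244 m

-6918244 m


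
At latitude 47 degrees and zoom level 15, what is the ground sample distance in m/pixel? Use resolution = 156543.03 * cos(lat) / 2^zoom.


res = 156543.03 * cos(47) / 2^15 = 156543.03 * 0.68199836 / 32768 = 3.26 m/pixel

3.26 m/pixel


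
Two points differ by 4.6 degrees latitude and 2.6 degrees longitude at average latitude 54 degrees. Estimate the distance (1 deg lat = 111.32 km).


dlat_km = 4.6 * 111.32 = 512.072
dlon_km = 2.6 * 111.32 * cos(54) ≈ 170.124
dist = sqrt(512.072^2 + 170.124^2) ≈ 539.6 km

539.6 km


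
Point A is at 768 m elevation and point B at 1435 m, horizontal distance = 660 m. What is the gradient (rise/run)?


gradient = (1435 - 768) / 660 = 667 / 660 = 1.0106

1.0106


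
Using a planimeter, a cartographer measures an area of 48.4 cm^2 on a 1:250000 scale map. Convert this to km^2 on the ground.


ground_area = 48.4 * (250000/100)^2 = 302500000.0 m^2 = 302.5 km^2

302.5 km^2


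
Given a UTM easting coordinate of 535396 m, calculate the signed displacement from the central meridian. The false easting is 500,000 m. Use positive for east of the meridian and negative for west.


displacement = 535396 - 500000 = 35396 m

35396 m


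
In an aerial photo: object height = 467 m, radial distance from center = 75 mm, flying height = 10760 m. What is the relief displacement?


d = h * r / H = 467 * 75 / 10760 = 3.26 mm

3.26 mm


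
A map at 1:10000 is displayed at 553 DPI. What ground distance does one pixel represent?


pixel_cm = 2.54 / 553 ≈ 0.004593 cm
ground = pixel_cm * 10000 / 100 = 2.54 * 10000 / (553 * 100) = 25400 / 55300 ≈ 0.46 m

0.46 m


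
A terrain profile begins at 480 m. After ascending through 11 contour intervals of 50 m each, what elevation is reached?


elevation = 480 + 11 * 50 = 1030 m

1030 m


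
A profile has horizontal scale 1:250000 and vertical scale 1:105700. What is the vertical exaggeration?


VE = horizontal_scale / vertical_scale = 250000 / 105700 ≈ 2.4

2.4x


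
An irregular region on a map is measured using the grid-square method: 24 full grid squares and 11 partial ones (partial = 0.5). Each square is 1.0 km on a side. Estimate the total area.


effective squares = 24 + 11 * 0.5 = 29.5
area = 29.5 * 1.0 = 29.5 km^2

29.5 km^2


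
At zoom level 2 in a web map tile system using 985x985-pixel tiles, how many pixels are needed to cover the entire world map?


tiles per axis = 2^2 = 4
total tiles = 4^2 = 16
pixels per axis = 4 * 985 = 3940
total pixels = 3940^2 = 15523600

15523600 pixels


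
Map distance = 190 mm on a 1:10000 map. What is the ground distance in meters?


ground = 190 mm * 10000 / 1000 = 1900.0 m

1900.0 m


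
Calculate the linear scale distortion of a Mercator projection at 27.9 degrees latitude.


SF = 1 / cos(27.9) = 1 / 0.883766 = 1.132

1.132


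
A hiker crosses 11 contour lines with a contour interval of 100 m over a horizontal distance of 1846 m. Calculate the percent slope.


elevation change = 11 * 100 = 1100 m
slope = 1100 / 1846 * 100 = 59.6%

59.6%


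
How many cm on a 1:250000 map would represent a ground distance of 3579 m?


map_cm = 3579 * 100 / 250000 = 1.4316 cm ≈ 1.43 cm

1.43 cm


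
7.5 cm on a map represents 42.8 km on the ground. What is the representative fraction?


ground = 42.8 km = 4280000 cm; RF denominator = ground / map = 4280000 / 7.5 ≈ 570667; RF = 1:570667

1:570667


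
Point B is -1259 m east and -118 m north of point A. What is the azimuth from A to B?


az = atan2(-1259, -118) = -95.4 deg
adjusted to 0-360: 264.6 degrees

264.6 degrees


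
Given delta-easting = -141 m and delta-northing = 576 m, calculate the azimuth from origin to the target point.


az = atan2(-141, 576) = -13.8 deg
adjusted to 0-360: 346.2 degrees

346.2 degrees


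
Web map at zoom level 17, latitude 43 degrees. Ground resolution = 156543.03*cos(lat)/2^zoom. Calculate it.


res = 156543.03 * cos(43) / 2^17 = 156543.03 * 0.7313537 / 131072 = 0.87 m/pixel

0.87 m/pixel


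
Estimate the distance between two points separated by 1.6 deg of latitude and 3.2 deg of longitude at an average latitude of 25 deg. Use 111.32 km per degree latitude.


dlat_km = 1.6 * 111.32 = 178.112
dlon_km = 3.2 * 111.32 * cos(25) ≈ 322.849
dist = sqrt(178.112^2 + 322.849^2) ≈ 368.7 km

368.7 km


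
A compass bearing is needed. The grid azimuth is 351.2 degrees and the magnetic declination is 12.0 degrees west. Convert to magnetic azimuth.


magnetic azimuth = grid azimuth - declination (east +ve)
mag_az = 351.2 - -12.0 = 3.2 degrees

3.2 degrees


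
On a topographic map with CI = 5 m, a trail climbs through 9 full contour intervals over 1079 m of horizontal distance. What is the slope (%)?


elevation change = 9 * 5 = 45 m
slope = 45 / 1079 * 100 = 4.2%

4.2%


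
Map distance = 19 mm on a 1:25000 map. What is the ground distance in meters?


ground = 19 mm * 25000 / 1000 = 475.0 m

475.0 m


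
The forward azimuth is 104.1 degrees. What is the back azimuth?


back azimuth = (104.1 + 180) mod 360 = 284.1 degrees

284.1 degrees


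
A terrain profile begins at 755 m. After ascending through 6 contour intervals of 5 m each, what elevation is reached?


elevation = 755 + 6 * 5 = 785 m

785 m


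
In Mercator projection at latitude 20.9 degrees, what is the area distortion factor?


area_distortion = 1/cos^2(20.9) = 1.146

1.146


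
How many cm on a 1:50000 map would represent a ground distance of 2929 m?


map_cm = 2929 * 100 / 50000 = 5.858 cm ≈ 5.86 cm

5.86 cm


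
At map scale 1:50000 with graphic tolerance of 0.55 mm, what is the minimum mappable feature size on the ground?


ground = 0.55 mm * 50000 / 1000 = 27.5 m

27.5 m


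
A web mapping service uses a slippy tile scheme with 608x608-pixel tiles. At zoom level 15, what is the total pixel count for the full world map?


tiles per axis = 2^15 = 32768
total tiles = 32768^2 = 1073741824
pixels per axis = 32768 * 608 = 19922944
total pixels = 19922944^2 = 396923697627136

396923697627136 pixels


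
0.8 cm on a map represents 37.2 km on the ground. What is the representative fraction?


ground = 37.2 km = 3720000 cm; RF denominator = ground / map = 3720000 / 0.8 = 4650000; RF = 1:4650000

1:4650000


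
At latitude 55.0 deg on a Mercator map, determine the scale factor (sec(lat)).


SF = 1 / cos(55.0) = 1 / 0.573576 = 1.743

1.743


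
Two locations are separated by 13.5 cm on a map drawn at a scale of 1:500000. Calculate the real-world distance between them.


ground = 13.5 cm * 500000 / 100 = 67500.0 m = 67.5 km

67.5 km


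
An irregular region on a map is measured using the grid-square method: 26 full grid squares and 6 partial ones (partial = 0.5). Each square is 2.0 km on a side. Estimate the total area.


effective squares = 26 + 6 * 0.5 = 29.0
area = 29.0 * 4.0 = 116.0 km^2

116.0 km^2


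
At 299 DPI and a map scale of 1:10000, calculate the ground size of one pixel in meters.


pixel_cm = 2.54 / 299 ≈ 0.008495 cm
ground = pixel_cm * 10000 / 100 = 2.54 * 10000 / (299 * 100) = 25400 / 29900 ≈ 0.85 m

0.85 m


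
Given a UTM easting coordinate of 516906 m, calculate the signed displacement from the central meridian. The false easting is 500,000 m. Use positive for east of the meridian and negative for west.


displacement = 516906 - 500000 = 16906 m

16906 m


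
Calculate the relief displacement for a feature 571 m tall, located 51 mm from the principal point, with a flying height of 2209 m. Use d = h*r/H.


d = h * r / H = 571 * 51 / 2209 = 13.18 mm

13.18 mm


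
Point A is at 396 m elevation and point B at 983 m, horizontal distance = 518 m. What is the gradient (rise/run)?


gradient = (983 - 396) / 518 = 587 / 518 = 1.1332

1.1332


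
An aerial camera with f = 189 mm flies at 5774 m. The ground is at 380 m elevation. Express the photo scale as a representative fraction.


scale = f / (H - h) = 189 mm / 5394 m = 189 / 5394000 = 1:28540

1:28540


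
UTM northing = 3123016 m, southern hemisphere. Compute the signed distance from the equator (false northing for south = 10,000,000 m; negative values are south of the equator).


For southern: actual = 3123016 - 10000000 = -6876984 m

-6876984 m


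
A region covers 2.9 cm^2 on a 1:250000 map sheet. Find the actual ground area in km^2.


ground_area = 2.9 * (250000/100)^2 = 18125000.0 m^2 = 18.125 km^2

18.125 km^2


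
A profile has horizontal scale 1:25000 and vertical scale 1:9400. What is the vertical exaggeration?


VE = horizontal_scale / vertical_scale = 25000 / 9400 ≈ 2.7

2.7x


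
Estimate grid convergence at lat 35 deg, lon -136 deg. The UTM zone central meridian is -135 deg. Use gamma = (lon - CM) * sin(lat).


gamma = (-136 - -135) * sin(35) = -1 * 0.573576 = -0.574 degrees

-0.574 degrees


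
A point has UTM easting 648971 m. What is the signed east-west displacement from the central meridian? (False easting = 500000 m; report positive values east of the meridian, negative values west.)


displacement = 648971 - 500000 = 148971 m

148971 m


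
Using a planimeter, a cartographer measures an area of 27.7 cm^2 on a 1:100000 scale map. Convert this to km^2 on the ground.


ground_area = 27.7 * (100000/100)^2 = 27700000.0 m^2 = 27.7 km^2

27.7 km^2


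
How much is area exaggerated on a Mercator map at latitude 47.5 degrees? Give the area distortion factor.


area_distortion = 1/cos^2(47.5) = 2.191

2.191


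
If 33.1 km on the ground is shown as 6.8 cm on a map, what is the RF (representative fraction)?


ground = 33.1 km = 3310000 cm; RF denominator = ground / map = 3310000 / 6.8 ≈ 486765; RF = 1:486765

1:486765


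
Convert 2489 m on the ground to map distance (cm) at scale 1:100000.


map_cm = 2489 * 100 / 100000 = 2.489 cm ≈ 2.49 cm

2.49 cm


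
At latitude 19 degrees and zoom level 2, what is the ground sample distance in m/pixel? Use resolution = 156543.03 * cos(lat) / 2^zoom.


res = 156543.03 * cos(19) / 2^2 = 156543.03 * 0.94551858 / 4 = 37003.59 m/pixel

37003.59 m/pixel


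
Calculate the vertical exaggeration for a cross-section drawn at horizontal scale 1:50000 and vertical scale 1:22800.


VE = horizontal_scale / vertical_scale = 50000 / 22800 ≈ 2.2

2.2x


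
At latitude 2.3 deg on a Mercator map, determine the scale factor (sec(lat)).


SF = 1 / cos(2.3) = 1 / 0.999194 = 1.001

1.001


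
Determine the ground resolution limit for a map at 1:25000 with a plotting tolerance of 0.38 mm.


ground = 0.38 mm * 25000 / 1000 = 9.5 m

9.5 m


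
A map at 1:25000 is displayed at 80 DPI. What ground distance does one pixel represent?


pixel_cm = 2.54 / 80 = 0.03175 cm
ground = pixel_cm * 25000 / 100 = 2.54 * 25000 / (80 * 100) = 63500 / 8000 ≈ 7.94 m

7.94 m


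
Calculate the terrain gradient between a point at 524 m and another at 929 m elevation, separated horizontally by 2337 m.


gradient = (929 - 524) / 2337 = 405 / 2337 = 0.1733

0.1733


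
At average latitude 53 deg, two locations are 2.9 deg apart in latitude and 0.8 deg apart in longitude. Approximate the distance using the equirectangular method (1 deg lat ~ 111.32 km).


dlat_km = 2.9 * 111.32 = 322.828
dlon_km = 0.8 * 111.32 * cos(53) ≈ 53.595
dist = sqrt(322.828^2 + 53.595^2) ≈ 327.2 km

327.2 km


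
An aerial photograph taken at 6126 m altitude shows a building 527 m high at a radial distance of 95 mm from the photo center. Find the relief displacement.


d = h * r / H = 527 * 95 / 6126 = 8.17 mm

8.17 mm


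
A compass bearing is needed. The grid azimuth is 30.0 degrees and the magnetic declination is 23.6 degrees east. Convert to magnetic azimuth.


magnetic azimuth = grid azimuth - declination (east +ve)
mag_az = 30.0 - 23.6 = 6.4 degrees

6.4 degrees


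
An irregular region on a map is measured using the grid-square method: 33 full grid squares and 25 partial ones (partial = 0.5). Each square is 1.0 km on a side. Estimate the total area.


effective squares = 33 + 25 * 0.5 = 45.5
area = 45.5 * 1.0 = 45.5 km^2

45.5 km^2


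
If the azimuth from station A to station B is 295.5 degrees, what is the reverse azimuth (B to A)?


back azimuth = (295.5 + 180) mod 360 = 115.5 degrees

115.5 degrees


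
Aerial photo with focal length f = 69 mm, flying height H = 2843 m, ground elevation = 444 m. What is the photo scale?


scale = f / (H - h) = 69 mm / 2399 m = 69 / 2399000 = 1:34768

1:34768


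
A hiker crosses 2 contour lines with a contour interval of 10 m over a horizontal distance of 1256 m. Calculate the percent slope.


elevation change = 2 * 10 = 20 m
slope = 20 / 1256 * 100 = 1.6%

1.6%


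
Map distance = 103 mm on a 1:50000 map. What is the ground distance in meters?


ground = 103 mm * 50000 / 1000 = 5150.0 m

5150.0 m


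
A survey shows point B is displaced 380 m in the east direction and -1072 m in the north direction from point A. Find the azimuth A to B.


az = atan2(380, -1072) = 160.5 deg
adjusted to 0-360: 160.5 degrees

160.5 degrees


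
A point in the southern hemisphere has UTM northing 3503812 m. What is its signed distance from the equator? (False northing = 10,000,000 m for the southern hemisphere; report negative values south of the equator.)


For southern: actual = 3503812 - 10000000 = -6496188 m

-6496188 m


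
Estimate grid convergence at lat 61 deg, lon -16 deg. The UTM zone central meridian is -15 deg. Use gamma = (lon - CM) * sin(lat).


gamma = (-16 - -15) * sin(61) = -1 * 0.87462 = -0.875 degrees

-0.875 degrees


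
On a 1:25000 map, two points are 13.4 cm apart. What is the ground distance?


ground = 13.4 cm * 25000 / 100 = 3350.0 m = 3.35 km

3.35 km


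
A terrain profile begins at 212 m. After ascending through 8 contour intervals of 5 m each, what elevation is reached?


elevation = 212 + 8 * 5 = 252 m

252 m


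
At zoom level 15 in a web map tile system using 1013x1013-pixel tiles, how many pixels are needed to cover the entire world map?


tiles per axis = 2^15 = 32768
total tiles = 32768^2 = 1073741824
pixels per axis = 32768 * 1013 = 33193984
total pixels = 33193984^2 = 1101840573792256

1101840573792256 pixels


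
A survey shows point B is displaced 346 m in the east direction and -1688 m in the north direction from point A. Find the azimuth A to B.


az = atan2(346, -1688) = 168.4 deg
adjusted to 0-360: 168.4 degrees

168.4 degrees


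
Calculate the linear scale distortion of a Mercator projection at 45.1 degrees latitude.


SF = 1 / cos(45.1) = 1 / 0.705872 = 1.417

1.417


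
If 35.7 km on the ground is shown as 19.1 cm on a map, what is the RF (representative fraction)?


ground = 35.7 km = 3570000 cm; RF denominator = ground / map = 3570000 / 19.1 ≈ 186911; RF = 1:186911

1:186911


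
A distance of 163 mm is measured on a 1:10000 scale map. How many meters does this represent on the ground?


ground = 163 mm * 10000 / 1000 = 1630.0 m

1630.0 m


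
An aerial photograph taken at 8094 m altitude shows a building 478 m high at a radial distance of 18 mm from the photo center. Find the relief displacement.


d = h * r / H = 478 * 18 / 8094 = 1.06 mm

1.06 mm


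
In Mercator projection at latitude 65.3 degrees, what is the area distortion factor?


area_distortion = 1/cos^2(65.3) = 5.727

5.727


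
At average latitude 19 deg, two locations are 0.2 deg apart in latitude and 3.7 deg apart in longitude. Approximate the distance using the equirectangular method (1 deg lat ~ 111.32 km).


dlat_km = 0.2 * 111.32 = 22.264
dlon_km = 3.7 * 111.32 * cos(19) ≈ 389.444
dist = sqrt(22.264^2 + 389.444^2) ≈ 390.1 km

390.1 km


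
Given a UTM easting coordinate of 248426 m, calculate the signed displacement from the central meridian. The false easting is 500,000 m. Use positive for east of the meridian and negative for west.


displacement = 248426 - 500000 = -251574 m

-251574 m


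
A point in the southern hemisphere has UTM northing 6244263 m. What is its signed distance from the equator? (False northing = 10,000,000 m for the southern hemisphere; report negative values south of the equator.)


For southern: actual = 6244263 - 10000000 = -3755737 m

-3755737 m


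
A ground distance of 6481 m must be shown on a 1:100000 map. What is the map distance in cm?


map_cm = 6481 * 100 / 100000 = 6.481 cm ≈ 6.48 cm

6.48 cm


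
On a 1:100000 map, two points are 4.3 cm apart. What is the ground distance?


ground = 4.3 cm * 100000 / 100 = 4300.0 m = 4.3 km

4.3 km


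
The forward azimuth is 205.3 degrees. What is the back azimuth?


back azimuth = (205.3 + 180) mod 360 = 25.3 degrees

25.3 degrees


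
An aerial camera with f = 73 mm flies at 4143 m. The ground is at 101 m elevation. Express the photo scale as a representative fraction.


scale = f / (H - h) = 73 mm / 4042 m = 73 / 4042000 = 1:55370

1:55370


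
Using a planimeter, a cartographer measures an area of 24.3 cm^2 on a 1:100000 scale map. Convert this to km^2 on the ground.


ground_area = 24.3 * (100000/100)^2 = 24300000.0 m^2 = 24.3 km^2

24.3 km^2


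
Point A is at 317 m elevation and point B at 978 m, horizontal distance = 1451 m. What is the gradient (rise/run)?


gradient = (978 - 317) / 1451 = 661 / 1451 = 0.4555

0.4555


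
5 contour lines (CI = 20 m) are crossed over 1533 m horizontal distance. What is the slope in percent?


elevation change = 5 * 20 = 100 m
slope = 100 / 1533 * 100 = 6.5%

6.5%


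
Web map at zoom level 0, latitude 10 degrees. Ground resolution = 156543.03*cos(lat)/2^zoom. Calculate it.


res = 156543.03 * cos(10) / 2^0 = 156543.03 * 0.98480775 / 1 = 154164.79 m/pixel

154164.79 m/pixel


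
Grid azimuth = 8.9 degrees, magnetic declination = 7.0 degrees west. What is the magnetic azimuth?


magnetic azimuth = grid azimuth - declination (east +ve)
mag_az = 8.9 - -7.0 = 15.9 degrees

15.9 degrees


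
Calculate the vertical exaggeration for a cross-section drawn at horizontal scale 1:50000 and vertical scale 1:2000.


VE = horizontal_scale / vertical_scale = 50000 / 2000 = 25.0

25.0x


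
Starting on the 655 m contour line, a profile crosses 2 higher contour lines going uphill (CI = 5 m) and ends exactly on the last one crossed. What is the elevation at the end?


elevation = 655 + 2 * 5 = 665 m

665 m


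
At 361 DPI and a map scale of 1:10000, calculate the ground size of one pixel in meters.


pixel_cm = 2.54 / 361 ≈ 0.007036 cm
ground = pixel_cm * 10000 / 100 = 2.54 * 10000 / (361 * 100) = 25400 / 36100 ≈ 0.7 m

0.7 m


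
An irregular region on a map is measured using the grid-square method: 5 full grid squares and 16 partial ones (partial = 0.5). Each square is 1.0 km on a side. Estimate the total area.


effective squares = 5 + 16 * 0.5 = 13.0
area = 13.0 * 1.0 = 13.0 km^2

13.0 km^2


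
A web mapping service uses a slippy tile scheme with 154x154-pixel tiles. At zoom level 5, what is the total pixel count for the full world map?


tiles per axis = 2^5 = 32
total tiles = 32^2 = 1024
pixels per axis = 32 * 154 = 4928
total pixels = 4928^2 = 24285184

24285184 pixels


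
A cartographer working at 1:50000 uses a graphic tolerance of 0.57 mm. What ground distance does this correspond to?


ground = 0.57 mm * 50000 / 1000 = 28.5 m

28.5 m


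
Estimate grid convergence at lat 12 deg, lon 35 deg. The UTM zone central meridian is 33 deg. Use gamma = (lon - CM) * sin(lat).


gamma = (35 - 33) * sin(12) = 2 * 0.207912 = 0.416 degrees

0.416 degrees


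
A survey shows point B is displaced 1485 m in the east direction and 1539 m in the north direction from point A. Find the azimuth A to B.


az = atan2(1485, 1539) = 44.0 deg
adjusted to 0-360: 44.0 degrees

44.0 degrees


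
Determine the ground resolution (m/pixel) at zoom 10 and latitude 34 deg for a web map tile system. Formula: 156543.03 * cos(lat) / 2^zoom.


res = 156543.03 * cos(34) / 2^10 = 156543.03 * 0.82903757 / 1024 = 126.74 m/pixel

126.74 m/pixel


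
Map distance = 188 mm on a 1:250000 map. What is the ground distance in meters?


ground = 188 mm * 250000 / 1000 = 47000.0 m

47000.0 m


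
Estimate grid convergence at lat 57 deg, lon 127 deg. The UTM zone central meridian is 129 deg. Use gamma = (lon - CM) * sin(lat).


gamma = (127 - 129) * sin(57) = -2 * 0.838671 = -1.677 degrees

-1.677 degrees


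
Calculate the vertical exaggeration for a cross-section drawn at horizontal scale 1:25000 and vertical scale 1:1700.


VE = horizontal_scale / vertical_scale = 25000 / 1700 ≈ 14.7

14.7x


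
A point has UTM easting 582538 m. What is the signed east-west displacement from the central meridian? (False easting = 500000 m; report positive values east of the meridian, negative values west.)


displacement = 582538 - 500000 = 82538 m

82538 m


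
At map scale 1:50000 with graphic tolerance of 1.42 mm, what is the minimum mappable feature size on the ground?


ground = 1.42 mm * 50000 / 1000 = 71.0 m

71.0 m


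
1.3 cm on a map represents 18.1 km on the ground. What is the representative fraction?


ground = 18.1 km = 1810000 cm; RF denominator = ground / map = 1810000 / 1.3 ≈ 1392308; RF = 1:1392308

1:1392308


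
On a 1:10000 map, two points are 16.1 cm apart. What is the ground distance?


ground = 16.1 cm * 10000 / 100 = 1610.0 m = 1.61 km

1.61 km


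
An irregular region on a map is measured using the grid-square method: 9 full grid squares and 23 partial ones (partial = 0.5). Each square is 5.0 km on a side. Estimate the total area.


effective squares = 9 + 23 * 0.5 = 20.5
area = 20.5 * 25.0 = 512.5 km^2

512.5 km^2


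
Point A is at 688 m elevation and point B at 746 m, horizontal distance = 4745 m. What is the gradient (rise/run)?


gradient = (746 - 688) / 4745 = 58 / 4745 = 0.0122

0.0122


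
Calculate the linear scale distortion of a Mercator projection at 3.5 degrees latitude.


SF = 1 / cos(3.5) = 1 / 0.998135 = 1.002

1.002


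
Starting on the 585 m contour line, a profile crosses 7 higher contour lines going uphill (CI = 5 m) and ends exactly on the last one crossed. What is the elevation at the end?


elevation = 585 + 7 * 5 = 620 m

620 m


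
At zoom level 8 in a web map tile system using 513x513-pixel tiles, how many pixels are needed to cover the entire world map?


tiles per axis = 2^8 = 256
total tiles = 256^2 = 65536
pixels per axis = 256 * 513 = 131328
total pixels = 131328^2 = 17247043584

17247043584 pixels


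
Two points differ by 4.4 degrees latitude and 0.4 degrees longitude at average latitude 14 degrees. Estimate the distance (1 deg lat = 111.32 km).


dlat_km = 4.4 * 111.32 = 489.808
dlon_km = 0.4 * 111.32 * cos(14) ≈ 43.205
dist = sqrt(489.808^2 + 43.205^2) ≈ 491.7 km

491.7 km


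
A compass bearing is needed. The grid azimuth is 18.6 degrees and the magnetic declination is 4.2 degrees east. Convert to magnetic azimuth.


magnetic azimuth = grid azimuth - declination (east +ve)
mag_az = 18.6 - 4.2 = 14.4 degrees

14.4 degrees


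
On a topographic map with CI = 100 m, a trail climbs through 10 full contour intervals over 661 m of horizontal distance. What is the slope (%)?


elevation change = 10 * 100 = 1000 m
slope = 1000 / 661 * 100 = 151.3%

151.3%


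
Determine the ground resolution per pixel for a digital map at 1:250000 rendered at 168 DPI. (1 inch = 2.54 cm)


pixel_cm = 2.54 / 168 ≈ 0.015119 cm
ground = pixel_cm * 250000 / 100 = 2.54 * 250000 / (168 * 100) = 635000 / 16800 ≈ 37.8 m

37.8 m


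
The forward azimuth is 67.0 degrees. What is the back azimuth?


back azimuth = (67.0 + 180) mod 360 = 247.0 degrees

247.0 degrees


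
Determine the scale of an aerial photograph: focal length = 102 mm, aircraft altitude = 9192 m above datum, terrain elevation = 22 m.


scale = f / (H - h) = 102 mm / 9170 m = 102 / 9170000 = 1:89902

1:89902


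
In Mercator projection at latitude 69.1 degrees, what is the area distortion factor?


area_distortion = 1/cos^2(69.1) = 7.858

7.858


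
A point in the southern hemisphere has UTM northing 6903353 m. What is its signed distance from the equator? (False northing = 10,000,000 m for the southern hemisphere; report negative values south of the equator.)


For southern: actual = 6903353 - 10000000 = -3096647 m

-3096647 m


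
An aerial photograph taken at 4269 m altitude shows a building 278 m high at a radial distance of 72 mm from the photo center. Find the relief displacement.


d = h * r / H = 278 * 72 / 4269 = 4.69 mm

4.69 mm


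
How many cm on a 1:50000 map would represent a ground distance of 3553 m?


map_cm = 3553 * 100 / 50000 = 7.106 cm ≈ 7.11 cm

7.11 cm


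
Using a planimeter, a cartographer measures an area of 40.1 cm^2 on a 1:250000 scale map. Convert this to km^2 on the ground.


ground_area = 40.1 * (250000/100)^2 = 250625000.0 m^2 = 250.625 km^2

250.625 km^2


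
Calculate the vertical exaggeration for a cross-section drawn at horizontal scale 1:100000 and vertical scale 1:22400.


VE = horizontal_scale / vertical_scale = 100000 / 22400 ≈ 4.5

4.5x


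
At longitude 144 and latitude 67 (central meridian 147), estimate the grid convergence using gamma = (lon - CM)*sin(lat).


gamma = (144 - 147) * sin(67) = -3 * 0.920505 = -2.762 degrees

-2.762 degrees


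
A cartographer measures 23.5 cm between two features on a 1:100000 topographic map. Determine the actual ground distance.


ground = 23.5 cm * 100000 / 100 = 23500.0 m = 23.5 km

23.5 km


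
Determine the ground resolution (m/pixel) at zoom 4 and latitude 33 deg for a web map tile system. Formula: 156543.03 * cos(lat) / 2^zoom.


res = 156543.03 * cos(33) / 2^4 = 156543.03 * 0.83867057 / 16 = 8205.5 m/pixel

8205.5 m/pixel


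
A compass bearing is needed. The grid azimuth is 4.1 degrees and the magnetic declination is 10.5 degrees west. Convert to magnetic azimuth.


magnetic azimuth = grid azimuth - declination (east +ve)
mag_az = 4.1 - -10.5 = 14.6 degrees

14.6 degrees


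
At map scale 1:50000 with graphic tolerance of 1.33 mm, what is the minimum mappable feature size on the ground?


ground = 1.33 mm * 50000 / 1000 = 66.5 m

66.5 m


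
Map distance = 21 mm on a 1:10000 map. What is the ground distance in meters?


ground = 21 mm * 10000 / 1000 = 210.0 m

210.0 m


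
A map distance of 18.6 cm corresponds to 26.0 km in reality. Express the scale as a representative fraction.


ground = 26.0 km = 2600000 cm; RF denominator = ground / map = 2600000 / 18.6 ≈ 139785; RF = 1:139785

1:139785


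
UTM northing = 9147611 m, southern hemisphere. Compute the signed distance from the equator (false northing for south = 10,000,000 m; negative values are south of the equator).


For southern: actual = 9147611 - 10000000 = -852389 m

-852389 m


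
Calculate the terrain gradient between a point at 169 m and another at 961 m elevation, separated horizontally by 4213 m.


gradient = (961 - 169) / 4213 = 792 / 4213 = 0.188

0.188


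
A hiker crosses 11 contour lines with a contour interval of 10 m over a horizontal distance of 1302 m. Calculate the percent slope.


elevation change = 11 * 10 = 110 m
slope = 110 / 1302 * 100 = 8.4%

8.4%


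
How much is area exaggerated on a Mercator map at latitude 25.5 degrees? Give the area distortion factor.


area_distortion = 1/cos^2(25.5) = 1.228

1.228


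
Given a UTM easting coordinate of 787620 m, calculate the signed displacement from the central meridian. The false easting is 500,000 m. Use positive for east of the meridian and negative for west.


displacement = 787620 - 500000 = 287620 m

287620 m


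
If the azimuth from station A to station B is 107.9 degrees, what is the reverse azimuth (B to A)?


back azimuth = (107.9 + 180) mod 360 = 287.9 degrees

287.9 degrees


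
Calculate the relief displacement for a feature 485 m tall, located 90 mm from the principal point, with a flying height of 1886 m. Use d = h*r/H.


d = h * r / H = 485 * 90 / 1886 = 23.14 mm

23.14 mm


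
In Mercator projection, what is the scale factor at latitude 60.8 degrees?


SF = 1 / cos(60.8) = 1 / 0.48786 = 2.05

2.05


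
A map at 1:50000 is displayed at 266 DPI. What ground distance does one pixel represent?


pixel_cm = 2.54 / 266 ≈ 0.009549 cm
ground = pixel_cm * 50000 / 100 = 2.54 * 50000 / (266 * 100) = 127000 / 26600 ≈ 4.77 m

4.77 m


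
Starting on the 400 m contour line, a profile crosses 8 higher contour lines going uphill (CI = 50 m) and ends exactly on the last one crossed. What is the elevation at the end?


elevation = 400 + 8 * 50 = 800 m

800 m


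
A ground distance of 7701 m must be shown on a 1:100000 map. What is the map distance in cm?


map_cm = 7701 * 100 / 100000 = 7.701 cm ≈ 7.7 cm

7.7 cm


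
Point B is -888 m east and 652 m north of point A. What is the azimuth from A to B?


az = atan2(-888, 652) = -53.7 deg
adjusted to 0-360: 306.3 degrees

306.3 degrees


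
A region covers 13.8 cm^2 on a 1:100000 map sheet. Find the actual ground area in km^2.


ground_area = 13.8 * (100000/100)^2 = 13800000.0 m^2 = 13.8 km^2

13.8 km^2


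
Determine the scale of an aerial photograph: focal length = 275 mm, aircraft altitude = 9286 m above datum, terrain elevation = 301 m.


scale = f / (H - h) = 275 mm / 8985 m = 275 / 8985000 = 1:32673

1:32673


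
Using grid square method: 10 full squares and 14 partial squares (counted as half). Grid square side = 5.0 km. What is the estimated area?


effective squares = 10 + 14 * 0.5 = 17.0
area = 17.0 * 25.0 = 425.0 km^2

425.0 km^2


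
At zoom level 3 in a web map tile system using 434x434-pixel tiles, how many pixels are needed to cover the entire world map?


tiles per axis = 2^3 = 8
total tiles = 8^2 = 64
pixels per axis = 8 * 434 = 3472
total pixels = 3472^2 = 12054784

12054784 pixels


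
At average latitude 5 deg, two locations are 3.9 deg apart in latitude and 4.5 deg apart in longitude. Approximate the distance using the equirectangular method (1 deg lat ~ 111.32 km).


dlat_km = 3.9 * 111.32 = 434.148
dlon_km = 4.5 * 111.32 * cos(5) ≈ 499.034
dist = sqrt(434.148^2 + 499.034^2) ≈ 661.5 km

661.5 km


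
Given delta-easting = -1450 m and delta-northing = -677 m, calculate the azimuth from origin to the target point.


az = atan2(-1450, -677) = -115.0 deg
adjusted to 0-360: 245.0 degrees

245.0 degrees


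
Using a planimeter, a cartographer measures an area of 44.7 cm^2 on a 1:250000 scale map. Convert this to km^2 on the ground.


ground_area = 44.7 * (250000/100)^2 = 279375000.0 m^2 = 279.375 km^2

279.375 km^2


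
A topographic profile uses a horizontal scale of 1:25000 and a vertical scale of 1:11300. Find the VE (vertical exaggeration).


VE = horizontal_scale / vertical_scale = 25000 / 11300 ≈ 2.2

2.2x


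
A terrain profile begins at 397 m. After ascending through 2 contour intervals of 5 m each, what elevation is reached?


elevation = 397 + 2 * 5 = 407 m

407 m


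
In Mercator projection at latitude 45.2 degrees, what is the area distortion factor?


area_distortion = 1/cos^2(45.2) = 2.014

2.014


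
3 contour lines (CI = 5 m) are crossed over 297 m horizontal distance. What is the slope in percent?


elevation change = 3 * 5 = 15 m
slope = 15 / 297 * 100 = 5.1%

5.1%


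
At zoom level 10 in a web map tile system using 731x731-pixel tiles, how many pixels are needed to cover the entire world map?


tiles per axis = 2^10 = 1024
total tiles = 1024^2 = 1048576
pixels per axis = 1024 * 731 = 748544
total pixels = 748544^2 = 560318119936

560318119936 pixels


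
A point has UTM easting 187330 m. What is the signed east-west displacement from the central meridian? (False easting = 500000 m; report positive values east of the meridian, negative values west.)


displacement = 187330 - 500000 = -312670 m

-312670 m


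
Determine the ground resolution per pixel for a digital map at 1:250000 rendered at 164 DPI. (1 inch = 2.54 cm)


pixel_cm = 2.54 / 164 ≈ 0.015488 cm
ground = pixel_cm * 250000 / 100 = 2.54 * 250000 / (164 * 100) = 635000 / 16400 ≈ 38.72 m

38.72 m


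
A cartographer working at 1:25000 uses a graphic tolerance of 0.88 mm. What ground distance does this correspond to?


ground = 0.88 mm * 25000 / 1000 = 22.0 m

22.0 m


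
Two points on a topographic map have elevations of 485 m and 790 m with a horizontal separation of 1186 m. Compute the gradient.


gradient = (790 - 485) / 1186 = 305 / 1186 = 0.2572

0.2572


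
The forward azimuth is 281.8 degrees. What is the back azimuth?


back azimuth = (281.8 + 180) mod 360 = 101.8 degrees

101.8 degrees


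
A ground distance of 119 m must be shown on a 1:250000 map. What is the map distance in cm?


map_cm = 119 * 100 / 250000 = 0.0476 cm ≈ 0.05 cm

0.05 cm


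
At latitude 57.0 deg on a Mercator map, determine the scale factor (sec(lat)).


SF = 1 / cos(57.0) = 1 / 0.544639 = 1.836

1.836


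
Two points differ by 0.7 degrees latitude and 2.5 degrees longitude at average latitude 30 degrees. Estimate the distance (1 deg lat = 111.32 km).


dlat_km = 0.7 * 111.32 = 77.924
dlon_km = 2.5 * 111.32 * cos(30) ≈ 241.015
dist = sqrt(77.924^2 + 241.015^2) ≈ 253.3 km

253.3 km


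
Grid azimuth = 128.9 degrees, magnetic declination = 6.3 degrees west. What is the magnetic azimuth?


magnetic azimuth = grid azimuth - declination (east +ve)
mag_az = 128.9 - -6.3 = 135.2 degrees

135.2 degrees


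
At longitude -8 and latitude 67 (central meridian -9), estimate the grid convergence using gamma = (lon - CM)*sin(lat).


gamma = (-8 - -9) * sin(67) = 1 * 0.920505 = 0.921 degrees

0.921 degrees


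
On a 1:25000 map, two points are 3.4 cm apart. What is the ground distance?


ground = 3.4 cm * 25000 / 100 = 850.0 m

850.0 m


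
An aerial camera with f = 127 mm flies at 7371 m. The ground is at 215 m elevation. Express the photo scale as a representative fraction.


scale = f / (H - h) = 127 mm / 7156 m = 127 / 7156000 = 1:56346

1:56346


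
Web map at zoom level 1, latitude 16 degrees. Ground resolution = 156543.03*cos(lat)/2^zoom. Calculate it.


res = 156543.03 * cos(16) / 2^1 = 156543.03 * 0.9612617 / 2 = 75239.41 m/pixel

75239.41 m/pixel


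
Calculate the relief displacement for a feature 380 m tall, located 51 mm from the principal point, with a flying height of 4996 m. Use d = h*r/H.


d = h * r / H = 380 * 51 / 4996 = 3.88 mm

3.88 mm


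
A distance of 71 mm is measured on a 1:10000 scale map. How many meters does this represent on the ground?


ground = 71 mm * 10000 / 1000 = 710.0 m

710.0 m


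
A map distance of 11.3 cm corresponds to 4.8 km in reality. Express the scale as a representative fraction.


ground = 4.8 km = 480000 cm; RF denominator = ground / map = 480000 / 11.3 ≈ 42478; RF = 1:42478

1:42478


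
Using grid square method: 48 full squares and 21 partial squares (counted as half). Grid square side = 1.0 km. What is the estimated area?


effective squares = 48 + 21 * 0.5 = 58.5
area = 58.5 * 1.0 = 58.5 km^2

58.5 km^2


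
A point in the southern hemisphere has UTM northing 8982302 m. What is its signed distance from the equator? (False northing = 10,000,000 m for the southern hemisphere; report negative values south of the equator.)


For southern: actual = 8982302 - 10000000 = -1017698 m

-1017698 m


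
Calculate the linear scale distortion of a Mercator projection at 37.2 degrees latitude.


SF = 1 / cos(37.2) = 1 / 0.79653 = 1.255

1.255


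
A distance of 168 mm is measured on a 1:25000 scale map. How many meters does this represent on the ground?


ground = 168 mm * 25000 / 1000 = 4200.0 m

4200.0 m
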